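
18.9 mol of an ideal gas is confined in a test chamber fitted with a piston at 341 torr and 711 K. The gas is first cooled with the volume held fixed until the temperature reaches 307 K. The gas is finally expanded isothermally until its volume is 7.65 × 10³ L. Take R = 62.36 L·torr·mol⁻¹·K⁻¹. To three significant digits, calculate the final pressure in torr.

P₃ ≈ 47.3 torr

From PV = nRT: V₁ = nRT₁/P₁ = 2457 L.
Isochoric, so P/T is constant: V₂ = V₁; P₂ = P₁·(T₂/T₁) = 147.2 torr.
T constant ⇒ Boyle's law P V = const: T₃ = T₂; P₃ = P₂·(V₂/V₃) = 47.30 torr.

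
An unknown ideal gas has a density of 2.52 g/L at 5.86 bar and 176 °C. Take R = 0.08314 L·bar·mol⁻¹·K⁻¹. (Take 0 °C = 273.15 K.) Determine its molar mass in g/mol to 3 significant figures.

M ≈ 16.1 g/mol

ρ = PM/(RT) ⇒ M = ρRT/P = (2.52 × 0.08314 × 449.1) / 5.86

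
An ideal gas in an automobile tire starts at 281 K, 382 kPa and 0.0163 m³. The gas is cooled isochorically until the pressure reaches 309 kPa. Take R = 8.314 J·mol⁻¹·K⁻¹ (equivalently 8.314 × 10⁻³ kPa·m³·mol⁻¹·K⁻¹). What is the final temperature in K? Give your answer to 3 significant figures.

T₂ ≈ 227 K

V constant ⇒ P ∝ T: V₂ = V₁; T₂ = T₁·(P₂/P₁) = 227.3 K.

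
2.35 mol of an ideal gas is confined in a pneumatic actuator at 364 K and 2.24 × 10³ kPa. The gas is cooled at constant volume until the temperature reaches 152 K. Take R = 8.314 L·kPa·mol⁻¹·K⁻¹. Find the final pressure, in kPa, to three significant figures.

From PV = nRT: V₁ = nRT₁/P₁ = 3.175 L.
V constant ⇒ P ∝ T: V₂ = V₁; P₂ = P₁·(T₂/T₁) = 935.4 kPa.

P₂ ≈ 935 kPa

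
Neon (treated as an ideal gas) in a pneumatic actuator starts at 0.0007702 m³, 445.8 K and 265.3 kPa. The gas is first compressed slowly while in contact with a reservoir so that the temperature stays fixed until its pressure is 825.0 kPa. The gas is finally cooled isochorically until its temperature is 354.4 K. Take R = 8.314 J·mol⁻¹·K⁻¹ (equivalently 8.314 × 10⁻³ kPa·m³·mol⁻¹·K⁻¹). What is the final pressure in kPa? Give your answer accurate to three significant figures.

T constant ⇒ Boyle's law P V = const: T₂ = T₁; V₂ = V₁·(P₁/P₂) = 0.0002477 m³.
Isochoric, so P/T is constant: V₃ = V₂; P₃ = P₂·(T₃/T₂) = 655.9 kPa.

P₃ ≈ 656 kPa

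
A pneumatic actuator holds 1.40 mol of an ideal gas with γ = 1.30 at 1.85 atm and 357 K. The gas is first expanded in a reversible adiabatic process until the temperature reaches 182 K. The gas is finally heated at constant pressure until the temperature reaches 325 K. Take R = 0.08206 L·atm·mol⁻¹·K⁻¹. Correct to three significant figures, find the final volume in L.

From PV = nRT: V₁ = nRT₁/P₁ = 22.17 L.
Reversible adiabatic, γ = 1.30: P₂ = P₁·(T₂/T₁)^(γ/(γ−1)) = 0.09983 atm; V₂ = V₁·(T₁/T₂)^(1/(γ−1)) = 209.4 L.
P constant ⇒ V ∝ T: P₃ = P₂; V₃ = V₂·(T₃/T₂) = 374.0 L.

V₃ ≈ 374 L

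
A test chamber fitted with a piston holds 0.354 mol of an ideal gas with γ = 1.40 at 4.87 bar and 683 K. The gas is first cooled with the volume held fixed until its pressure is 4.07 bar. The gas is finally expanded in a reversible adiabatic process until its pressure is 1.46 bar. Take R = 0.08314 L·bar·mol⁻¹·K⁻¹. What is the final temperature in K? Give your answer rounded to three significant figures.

T₃ ≈ 426 K

From PV = nRT: V₁ = nRT₁/P₁ = 4.128 L.
V constant ⇒ P ∝ T: V₂ = V₁; T₂ = T₁·(P₂/P₁) = 570.8 K.
Adiabatic (γ = 1.40), T V^(γ−1) and P V^γ constant: T₃ = T₂·(P₃/P₂)^((γ−1)/γ) = 425.9 K; V₃ = V₂·(P₂/P₃)^(1/γ) = 8.585 L.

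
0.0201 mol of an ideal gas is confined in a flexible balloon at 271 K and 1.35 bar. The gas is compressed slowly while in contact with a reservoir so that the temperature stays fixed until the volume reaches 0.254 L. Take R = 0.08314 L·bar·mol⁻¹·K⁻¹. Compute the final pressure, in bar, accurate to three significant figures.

P₂ ≈ 1.78 bar

From PV = nRT: V₁ = nRT₁/P₁ = 0.3355 L.
Isothermal, so P V is constant: T₂ = T₁; P₂ = P₁·(V₁/V₂) = 1.783 bar.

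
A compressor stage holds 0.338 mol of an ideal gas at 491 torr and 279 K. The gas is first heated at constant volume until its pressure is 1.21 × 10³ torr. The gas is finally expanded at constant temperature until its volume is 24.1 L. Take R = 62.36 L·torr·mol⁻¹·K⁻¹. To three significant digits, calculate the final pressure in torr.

From PV = nRT: V₁ = nRT₁/P₁ = 11.98 L.
Isochoric, so P/T is constant: V₂ = V₁; T₂ = T₁·(P₂/P₁) = 687.6 K.
Isothermal, so P V is constant: T₃ = T₂; P₃ = P₂·(V₂/V₃) = 601.3 torr.

P₃ ≈ 601 torr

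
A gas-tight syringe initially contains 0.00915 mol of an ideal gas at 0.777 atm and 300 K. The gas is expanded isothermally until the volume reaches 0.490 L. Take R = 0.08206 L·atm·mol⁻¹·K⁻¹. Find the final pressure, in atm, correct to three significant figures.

P₂ ≈ 0.460 atm

From PV = nRT: V₁ = nRT₁/P₁ = 0.2899 L.
Isothermal, so P V is constant: T₂ = T₁; P₂ = P₁·(V₁/V₂) = 0.4597 atm.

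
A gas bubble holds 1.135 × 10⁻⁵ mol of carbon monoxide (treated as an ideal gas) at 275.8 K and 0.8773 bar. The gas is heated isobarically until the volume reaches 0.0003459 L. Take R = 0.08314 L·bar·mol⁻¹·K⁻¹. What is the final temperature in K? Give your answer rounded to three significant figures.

T₂ ≈ 322 K

From PV = nRT: V₁ = nRT₁/P₁ = 0.0002967 L.
Isobaric, so V/T is constant: P₂ = P₁; T₂ = T₁·(V₂/V₁) = 321.6 K.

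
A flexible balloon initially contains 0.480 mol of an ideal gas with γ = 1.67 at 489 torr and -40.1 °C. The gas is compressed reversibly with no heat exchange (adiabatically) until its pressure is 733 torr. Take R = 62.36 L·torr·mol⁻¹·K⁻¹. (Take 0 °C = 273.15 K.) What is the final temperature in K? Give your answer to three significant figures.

T₂ ≈ 274 K

Convert: T₁ = 233.0 K.
From PV = nRT: V₁ = nRT₁/P₁ = 14.27 L.
Adiabatic (γ = 1.67), T V^(γ−1) and P V^γ constant: T₂ = T₁·(P₂/P₁)^((γ−1)/γ) = 274.1 K; V₂ = V₁·(P₁/P₂)^(1/γ) = 11.19 L.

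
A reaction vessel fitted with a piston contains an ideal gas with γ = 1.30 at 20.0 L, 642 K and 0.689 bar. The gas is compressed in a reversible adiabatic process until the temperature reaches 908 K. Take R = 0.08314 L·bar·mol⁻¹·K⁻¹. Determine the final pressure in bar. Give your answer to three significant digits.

P₂ ≈ 3.09 bar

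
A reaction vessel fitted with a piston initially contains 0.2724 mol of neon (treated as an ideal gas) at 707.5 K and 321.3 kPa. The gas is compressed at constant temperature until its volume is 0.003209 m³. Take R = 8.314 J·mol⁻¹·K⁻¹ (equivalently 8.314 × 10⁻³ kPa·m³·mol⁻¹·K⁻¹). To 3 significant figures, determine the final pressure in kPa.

P₂ ≈ 499 kPa

From PV = nRT: V₁ = nRT₁/P₁ = 0.004987 m³.
T constant ⇒ Boyle's law P V = const: T₂ = T₁; P₂ = P₁·(V₁/V₂) = 499.3 kPa.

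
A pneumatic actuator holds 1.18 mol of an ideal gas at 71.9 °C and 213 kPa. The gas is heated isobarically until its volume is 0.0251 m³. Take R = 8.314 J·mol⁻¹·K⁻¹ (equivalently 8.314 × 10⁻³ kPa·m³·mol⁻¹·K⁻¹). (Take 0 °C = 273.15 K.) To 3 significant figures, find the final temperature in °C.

Convert: T₁ = 345.0 K.
From PV = nRT: V₁ = nRT₁/P₁ = 0.01589 m³.
Isobaric, so V/T is constant: P₂ = P₁; T₂ = T₁·(V₂/V₁) = 545.0 K.

T₂ ≈ 272 °C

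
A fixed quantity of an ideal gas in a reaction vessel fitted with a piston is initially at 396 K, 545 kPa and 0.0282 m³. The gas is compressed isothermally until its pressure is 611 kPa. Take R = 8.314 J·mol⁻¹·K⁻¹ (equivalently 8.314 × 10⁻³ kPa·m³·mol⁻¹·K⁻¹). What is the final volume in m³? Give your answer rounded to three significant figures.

Isothermal, so P V is constant: T₂ = T₁; V₂ = V₁·(P₁/P₂) = 0.02515 m³.

V₂ ≈ 0.0252 m³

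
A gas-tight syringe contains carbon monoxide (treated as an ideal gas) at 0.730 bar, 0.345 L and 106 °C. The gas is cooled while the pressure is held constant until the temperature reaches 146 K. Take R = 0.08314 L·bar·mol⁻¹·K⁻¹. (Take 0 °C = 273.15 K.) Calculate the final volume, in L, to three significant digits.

Convert: T₁ = 379.1 K.
Isobaric, so V/T is constant: P₂ = P₁; V₂ = V₁·(T₂/T₁) = 0.1328 L.

V₂ ≈ 0.133 L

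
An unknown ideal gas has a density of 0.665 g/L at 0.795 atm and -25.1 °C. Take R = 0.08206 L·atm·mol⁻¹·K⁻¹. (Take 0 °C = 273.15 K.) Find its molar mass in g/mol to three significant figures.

ρ = PM/(RT) ⇒ M = ρRT/P = (0.665 × 0.08206 × 248.0) / 0.795

M ≈ 17.0 g/mol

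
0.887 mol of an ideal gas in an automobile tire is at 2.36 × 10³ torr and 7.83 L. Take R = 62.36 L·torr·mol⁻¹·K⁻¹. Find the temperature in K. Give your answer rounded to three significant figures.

T ≈ 334 K

PV = nRT ⇒ T = PV/(nR) = (2.36e+03 × 7.83) / (0.887 × 62.36)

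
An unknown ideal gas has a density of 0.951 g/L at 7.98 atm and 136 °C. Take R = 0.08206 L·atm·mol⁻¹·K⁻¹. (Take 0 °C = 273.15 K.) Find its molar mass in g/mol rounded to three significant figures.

M ≈ 4.00 g/mol

ρ = PM/(RT) ⇒ M = ρRT/P = (0.951 × 0.08206 × 409.1) / 7.98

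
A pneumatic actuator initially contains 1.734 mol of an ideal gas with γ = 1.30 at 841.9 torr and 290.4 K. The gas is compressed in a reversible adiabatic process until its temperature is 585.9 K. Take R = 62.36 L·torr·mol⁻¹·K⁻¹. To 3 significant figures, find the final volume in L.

V₂ ≈ 3.59 L

From PV = nRT: V₁ = nRT₁/P₁ = 37.30 L.
Reversible adiabatic, γ = 1.30: P₂ = P₁·(T₂/T₁)^(γ/(γ−1)) = 1.763e+04 torr; V₂ = V₁·(T₁/T₂)^(1/(γ−1)) = 3.594 L.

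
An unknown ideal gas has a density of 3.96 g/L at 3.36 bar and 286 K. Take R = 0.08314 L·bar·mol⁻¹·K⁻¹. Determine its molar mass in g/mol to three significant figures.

ρ = PM/(RT) ⇒ M = ρRT/P = (3.96 × 0.08314 × 286.0) / 3.36

M ≈ 28.0 g/mol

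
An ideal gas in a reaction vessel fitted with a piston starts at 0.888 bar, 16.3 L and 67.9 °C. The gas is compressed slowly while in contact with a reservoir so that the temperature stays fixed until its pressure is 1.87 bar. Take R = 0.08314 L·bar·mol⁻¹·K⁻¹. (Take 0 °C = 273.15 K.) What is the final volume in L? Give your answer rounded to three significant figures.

V₂ ≈ 7.74 L

Convert: T₁ = 341.0 K.
T constant ⇒ Boyle's law P V = const: T₂ = T₁; V₂ = V₁·(P₁/P₂) = 7.740 L.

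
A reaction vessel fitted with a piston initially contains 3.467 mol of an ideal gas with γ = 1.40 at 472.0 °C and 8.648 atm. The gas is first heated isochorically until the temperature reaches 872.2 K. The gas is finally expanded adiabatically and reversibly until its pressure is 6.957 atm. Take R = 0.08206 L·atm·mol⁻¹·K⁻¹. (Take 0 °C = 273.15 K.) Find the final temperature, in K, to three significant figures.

T₃ ≈ 784 K

Convert: T₁ = 745.1 K.
From PV = nRT: V₁ = nRT₁/P₁ = 24.51 L.
Isochoric, so P/T is constant: V₂ = V₁; P₂ = P₁·(T₂/T₁) = 10.12 atm.
Reversible adiabatic, γ = 1.40: T₃ = T₂·(P₃/P₂)^((γ−1)/γ) = 783.6 K; V₃ = V₂·(P₂/P₃)^(1/γ) = 32.04 L.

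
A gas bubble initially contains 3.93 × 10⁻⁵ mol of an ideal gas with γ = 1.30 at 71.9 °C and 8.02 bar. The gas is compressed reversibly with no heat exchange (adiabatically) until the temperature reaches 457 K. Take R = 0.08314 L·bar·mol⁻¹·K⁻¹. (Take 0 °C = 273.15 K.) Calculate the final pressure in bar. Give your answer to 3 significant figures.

Convert: T₁ = 345.0 K.
From PV = nRT: V₁ = nRT₁/P₁ = 0.0001406 L.
Reversible adiabatic, γ = 1.30: P₂ = P₁·(T₂/T₁)^(γ/(γ−1)) = 27.10 bar; V₂ = V₁·(T₁/T₂)^(1/(γ−1)) = 5.510e-05 L.

P₂ ≈ 27.1 bar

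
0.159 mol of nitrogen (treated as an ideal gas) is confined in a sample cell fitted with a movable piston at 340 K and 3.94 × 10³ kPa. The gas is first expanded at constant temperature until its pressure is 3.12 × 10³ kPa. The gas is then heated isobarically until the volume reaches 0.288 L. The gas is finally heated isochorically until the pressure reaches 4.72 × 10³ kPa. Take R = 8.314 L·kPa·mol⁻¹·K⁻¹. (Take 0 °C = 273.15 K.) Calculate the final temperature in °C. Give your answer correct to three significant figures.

T₄ ≈ 755 °C

From PV = nRT: V₁ = nRT₁/P₁ = 0.1141 L.
Isothermal, so P V is constant: T₂ = T₁; V₂ = V₁·(P₁/P₂) = 0.1441 L.
Isobaric, so V/T is constant: P₃ = P₂; T₃ = T₂·(V₃/V₂) = 679.7 K.
Isochoric, so P/T is constant: V₄ = V₃; T₄ = T₃·(P₄/P₃) = 1028 K.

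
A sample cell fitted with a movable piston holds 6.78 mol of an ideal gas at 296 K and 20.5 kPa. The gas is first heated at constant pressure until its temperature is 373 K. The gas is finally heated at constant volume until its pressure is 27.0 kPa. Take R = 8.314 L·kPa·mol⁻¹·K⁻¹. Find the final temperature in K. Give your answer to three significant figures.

From PV = nRT: V₁ = nRT₁/P₁ = 813.9 L.
Isobaric, so V/T is constant: P₂ = P₁; V₂ = V₁·(T₂/T₁) = 1026 L.
V constant ⇒ P ∝ T: V₃ = V₂; T₃ = T₂·(P₃/P₂) = 491.3 K.

T₃ ≈ 491 K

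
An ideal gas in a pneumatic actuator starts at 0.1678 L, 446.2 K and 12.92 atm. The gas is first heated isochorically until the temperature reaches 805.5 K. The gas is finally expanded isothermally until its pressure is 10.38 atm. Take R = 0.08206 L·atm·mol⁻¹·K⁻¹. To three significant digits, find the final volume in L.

Isochoric, so P/T is constant: V₂ = V₁; P₂ = P₁·(T₂/T₁) = 23.32 atm.
T constant ⇒ Boyle's law P V = const: T₃ = T₂; V₃ = V₂·(P₂/P₃) = 0.3770 L.

V₃ ≈ 0.377 L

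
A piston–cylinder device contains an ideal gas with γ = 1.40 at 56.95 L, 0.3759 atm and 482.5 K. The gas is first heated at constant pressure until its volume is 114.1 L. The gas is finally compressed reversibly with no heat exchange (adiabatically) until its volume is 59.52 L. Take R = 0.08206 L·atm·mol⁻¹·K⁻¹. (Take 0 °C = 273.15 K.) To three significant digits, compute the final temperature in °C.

T₃ ≈ 981 °C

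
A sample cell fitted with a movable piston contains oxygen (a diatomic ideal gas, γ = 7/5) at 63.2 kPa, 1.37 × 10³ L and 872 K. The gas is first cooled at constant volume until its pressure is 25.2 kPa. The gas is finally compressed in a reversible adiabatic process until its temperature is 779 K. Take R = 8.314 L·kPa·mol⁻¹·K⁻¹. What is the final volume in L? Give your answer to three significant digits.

V₃ ≈ 182 L

V constant ⇒ P ∝ T: V₂ = V₁; T₂ = T₁·(P₂/P₁) = 347.7 K.
Adiabatic (γ = 7/5), T V^(γ−1) and P V^γ constant: P₃ = P₂·(T₃/T₂)^(γ/(γ−1)) = 424.2 kPa; V₃ = V₂·(T₂/T₃)^(1/(γ−1)) = 182.3 L.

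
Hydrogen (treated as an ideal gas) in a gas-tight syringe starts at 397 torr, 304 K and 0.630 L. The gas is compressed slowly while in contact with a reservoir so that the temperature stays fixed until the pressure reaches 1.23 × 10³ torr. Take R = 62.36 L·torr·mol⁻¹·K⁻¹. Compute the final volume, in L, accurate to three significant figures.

V₂ ≈ 0.203 L

T constant ⇒ Boyle's law P V = const: T₂ = T₁; V₂ = V₁·(P₁/P₂) = 0.2033 L.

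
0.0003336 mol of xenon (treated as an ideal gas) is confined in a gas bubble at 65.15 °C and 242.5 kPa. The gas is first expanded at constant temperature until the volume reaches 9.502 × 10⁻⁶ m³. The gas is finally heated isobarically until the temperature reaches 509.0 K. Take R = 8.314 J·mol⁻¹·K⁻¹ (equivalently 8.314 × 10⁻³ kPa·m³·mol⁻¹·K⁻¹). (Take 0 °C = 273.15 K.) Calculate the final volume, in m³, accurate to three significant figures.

Convert: T₁ = 338.3 K.
From PV = nRT: V₁ = nRT₁/P₁ = 3.869e-06 m³.
T constant ⇒ Boyle's law P V = const: T₂ = T₁; P₂ = P₁·(V₁/V₂) = 98.75 kPa.
P constant ⇒ V ∝ T: P₃ = P₂; V₃ = V₂·(T₃/T₂) = 1.430e-05 m³.

V₃ ≈ 1.43e-05 m³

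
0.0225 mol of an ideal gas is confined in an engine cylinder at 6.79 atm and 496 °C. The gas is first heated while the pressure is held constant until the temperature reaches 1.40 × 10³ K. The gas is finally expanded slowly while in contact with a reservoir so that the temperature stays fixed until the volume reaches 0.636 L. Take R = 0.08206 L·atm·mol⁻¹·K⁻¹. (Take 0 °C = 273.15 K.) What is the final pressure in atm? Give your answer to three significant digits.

P₃ ≈ 4.06 atm

Convert: T₁ = 769.1 K.
From PV = nRT: V₁ = nRT₁/P₁ = 0.2091 L.
Isobaric, so V/T is constant: P₂ = P₁; V₂ = V₁·(T₂/T₁) = 0.3807 L.
Isothermal, so P V is constant: T₃ = T₂; P₃ = P₂·(V₂/V₃) = 4.064 atm.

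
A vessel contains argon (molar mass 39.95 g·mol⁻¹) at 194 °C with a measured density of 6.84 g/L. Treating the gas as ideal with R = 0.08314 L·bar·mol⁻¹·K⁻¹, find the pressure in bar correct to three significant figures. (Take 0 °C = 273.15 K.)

P ≈ 6.65 bar

ρ = PM/(RT) ⇒ P = ρRT/M = (6.84 × 0.08314 × 467.1) / 39.95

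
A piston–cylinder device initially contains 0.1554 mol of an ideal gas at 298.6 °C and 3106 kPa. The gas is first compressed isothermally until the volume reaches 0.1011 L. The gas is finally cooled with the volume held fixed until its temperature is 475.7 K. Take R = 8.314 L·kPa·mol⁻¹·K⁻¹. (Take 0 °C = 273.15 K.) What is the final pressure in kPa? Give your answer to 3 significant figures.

Convert: T₁ = 571.8 K.
From PV = nRT: V₁ = nRT₁/P₁ = 0.2378 L.
Isothermal, so P V is constant: T₂ = T₁; P₂ = P₁·(V₁/V₂) = 7307 kPa.
V constant ⇒ P ∝ T: V₃ = V₂; P₃ = P₂·(T₃/T₂) = 6079 kPa.

P₃ ≈ 6.08e+03 kPa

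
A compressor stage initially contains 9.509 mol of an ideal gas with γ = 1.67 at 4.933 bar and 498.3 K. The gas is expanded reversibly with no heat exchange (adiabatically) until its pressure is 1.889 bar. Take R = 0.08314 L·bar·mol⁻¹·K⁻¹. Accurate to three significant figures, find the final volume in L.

V₂ ≈ 142 L

From PV = nRT: V₁ = nRT₁/P₁ = 79.86 L.
Reversible adiabatic, γ = 1.67: T₂ = T₁·(P₂/P₁)^((γ−1)/γ) = 339.0 K; V₂ = V₁·(P₁/P₂)^(1/γ) = 141.9 L.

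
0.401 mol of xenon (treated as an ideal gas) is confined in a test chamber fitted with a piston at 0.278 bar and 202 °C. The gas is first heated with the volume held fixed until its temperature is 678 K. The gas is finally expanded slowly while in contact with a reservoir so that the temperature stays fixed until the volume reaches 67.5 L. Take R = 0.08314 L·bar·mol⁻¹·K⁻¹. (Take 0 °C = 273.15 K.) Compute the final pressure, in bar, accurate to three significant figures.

P₃ ≈ 0.335 bar

Convert: T₁ = 475.1 K.
From PV = nRT: V₁ = nRT₁/P₁ = 56.98 L.
V constant ⇒ P ∝ T: V₂ = V₁; P₂ = P₁·(T₂/T₁) = 0.3967 bar.
Isothermal, so P V is constant: T₃ = T₂; P₃ = P₂·(V₂/V₃) = 0.3349 bar.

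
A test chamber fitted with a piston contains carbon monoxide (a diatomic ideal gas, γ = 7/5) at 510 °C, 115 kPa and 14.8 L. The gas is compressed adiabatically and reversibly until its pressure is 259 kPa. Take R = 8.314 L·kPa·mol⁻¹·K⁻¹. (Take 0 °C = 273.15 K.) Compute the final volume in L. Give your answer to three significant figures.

V₂ ≈ 8.29 L

Convert: T₁ = 783.1 K.
Adiabatic (γ = 7/5), T V^(γ−1) and P V^γ constant: T₂ = T₁·(P₂/P₁)^((γ−1)/γ) = 987.6 K; V₂ = V₁·(P₁/P₂)^(1/γ) = 8.287 L.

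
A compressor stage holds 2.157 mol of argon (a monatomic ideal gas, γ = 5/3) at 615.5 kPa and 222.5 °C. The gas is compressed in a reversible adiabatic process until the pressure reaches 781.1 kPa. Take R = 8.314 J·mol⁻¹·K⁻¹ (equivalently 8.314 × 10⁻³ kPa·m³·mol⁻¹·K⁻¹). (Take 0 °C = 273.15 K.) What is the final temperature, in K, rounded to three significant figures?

T₂ ≈ 545 K

Convert: T₁ = 495.6 K.
From PV = nRT: V₁ = nRT₁/P₁ = 0.01444 m³.
Reversible adiabatic, γ = 5/3: T₂ = T₁·(P₂/P₁)^((γ−1)/γ) = 545.2 K; V₂ = V₁·(P₁/P₂)^(1/γ) = 0.01252 m³.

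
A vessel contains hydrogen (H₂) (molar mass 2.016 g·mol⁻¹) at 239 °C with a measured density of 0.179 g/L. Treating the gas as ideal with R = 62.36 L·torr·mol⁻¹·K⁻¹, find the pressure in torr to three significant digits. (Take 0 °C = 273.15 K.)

P ≈ 2.84e+03 torr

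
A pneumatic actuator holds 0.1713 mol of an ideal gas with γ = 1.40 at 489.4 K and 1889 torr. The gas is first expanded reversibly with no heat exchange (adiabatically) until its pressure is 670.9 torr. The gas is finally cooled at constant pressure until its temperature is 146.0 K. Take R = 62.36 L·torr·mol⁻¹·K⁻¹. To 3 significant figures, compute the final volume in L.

From PV = nRT: V₁ = nRT₁/P₁ = 2.768 L.
Reversible adiabatic, γ = 1.40: T₂ = T₁·(P₂/P₁)^((γ−1)/γ) = 364.1 K; V₂ = V₁·(P₁/P₂)^(1/γ) = 5.797 L.
P constant ⇒ V ∝ T: P₃ = P₂; V₃ = V₂·(T₃/T₂) = 2.325 L.

V₃ ≈ 2.32 L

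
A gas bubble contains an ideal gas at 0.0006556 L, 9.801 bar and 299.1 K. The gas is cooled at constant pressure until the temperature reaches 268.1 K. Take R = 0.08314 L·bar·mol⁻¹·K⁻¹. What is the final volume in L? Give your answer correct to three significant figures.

Isobaric, so V/T is constant: P₂ = P₁; V₂ = V₁·(T₂/T₁) = 0.0005877 L.

V₂ ≈ 0.000588 L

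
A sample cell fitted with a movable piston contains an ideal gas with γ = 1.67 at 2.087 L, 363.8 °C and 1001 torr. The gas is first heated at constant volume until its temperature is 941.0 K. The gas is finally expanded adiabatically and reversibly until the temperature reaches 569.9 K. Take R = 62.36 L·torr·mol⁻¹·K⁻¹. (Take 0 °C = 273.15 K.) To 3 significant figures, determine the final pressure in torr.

Convert: T₁ = 637.0 K.
Isochoric, so P/T is constant: V₂ = V₁; P₂ = P₁·(T₂/T₁) = 1479 torr.
Reversible adiabatic, γ = 1.67: P₃ = P₂·(T₃/T₂)^(γ/(γ−1)) = 423.7 torr; V₃ = V₂·(T₂/T₃)^(1/(γ−1)) = 4.411 L.

P₃ ≈ 424 torr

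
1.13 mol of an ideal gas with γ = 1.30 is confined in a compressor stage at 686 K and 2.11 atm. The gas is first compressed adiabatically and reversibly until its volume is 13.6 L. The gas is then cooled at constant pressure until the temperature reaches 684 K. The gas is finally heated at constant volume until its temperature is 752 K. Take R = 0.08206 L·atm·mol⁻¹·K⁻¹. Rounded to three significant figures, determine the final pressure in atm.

P₄ ≈ 6.53 atm

From PV = nRT: V₁ = nRT₁/P₁ = 30.15 L.
Adiabatic (γ = 1.30), T V^(γ−1) and P V^γ constant: T₂ = T₁·(V₁/V₂)^(γ−1) = 871.0 K; P₂ = P₁·(V₁/V₂)^γ = 5.939 atm.
Isobaric, so V/T is constant: P₃ = P₂; V₃ = V₂·(T₃/T₂) = 10.68 L.
Isochoric, so P/T is constant: V₄ = V₃; P₄ = P₃·(T₄/T₃) = 6.529 atm.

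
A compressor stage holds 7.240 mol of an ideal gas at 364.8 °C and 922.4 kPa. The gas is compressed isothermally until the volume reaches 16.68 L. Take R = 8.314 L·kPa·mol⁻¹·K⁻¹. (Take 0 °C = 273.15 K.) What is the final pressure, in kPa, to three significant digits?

P₂ ≈ 2.30e+03 kPa

Convert: T₁ = 638.0 K.
From PV = nRT: V₁ = nRT₁/P₁ = 41.63 L.
T constant ⇒ Boyle's law P V = const: T₂ = T₁; P₂ = P₁·(V₁/V₂) = 2302 kPa.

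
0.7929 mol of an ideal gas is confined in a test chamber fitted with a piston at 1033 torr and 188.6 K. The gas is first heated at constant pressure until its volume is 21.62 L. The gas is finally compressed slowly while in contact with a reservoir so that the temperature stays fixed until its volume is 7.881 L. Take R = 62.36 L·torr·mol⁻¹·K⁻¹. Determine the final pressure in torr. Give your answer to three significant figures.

P₃ ≈ 2.83e+03 torr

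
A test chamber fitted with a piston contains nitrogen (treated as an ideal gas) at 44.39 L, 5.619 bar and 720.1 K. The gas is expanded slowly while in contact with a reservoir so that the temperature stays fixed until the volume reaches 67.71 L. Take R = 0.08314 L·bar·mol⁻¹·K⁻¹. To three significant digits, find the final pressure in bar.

P₂ ≈ 3.68 bar

T constant ⇒ Boyle's law P V = const: T₂ = T₁; P₂ = P₁·(V₁/V₂) = 3.684 bar.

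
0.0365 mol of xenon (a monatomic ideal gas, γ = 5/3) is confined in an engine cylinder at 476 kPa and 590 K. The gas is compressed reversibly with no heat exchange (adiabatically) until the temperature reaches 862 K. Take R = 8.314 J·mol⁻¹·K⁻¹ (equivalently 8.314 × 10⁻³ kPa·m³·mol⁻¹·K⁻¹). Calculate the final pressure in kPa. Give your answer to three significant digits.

From PV = nRT: V₁ = nRT₁/P₁ = 0.0003761 m³.
Reversible adiabatic, γ = 5/3: P₂ = P₁·(T₂/T₁)^(γ/(γ−1)) = 1228 kPa; V₂ = V₁·(T₁/T₂)^(1/(γ−1)) = 0.0002130 m³.

P₂ ≈ 1.23e+03 kPa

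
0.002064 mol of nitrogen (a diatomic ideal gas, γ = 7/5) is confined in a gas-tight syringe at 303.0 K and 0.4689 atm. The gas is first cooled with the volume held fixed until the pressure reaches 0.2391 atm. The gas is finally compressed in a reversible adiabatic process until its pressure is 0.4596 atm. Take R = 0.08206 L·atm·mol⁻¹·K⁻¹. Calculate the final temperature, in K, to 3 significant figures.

From PV = nRT: V₁ = nRT₁/P₁ = 0.1094 L.
Isochoric, so P/T is constant: V₂ = V₁; T₂ = T₁·(P₂/P₁) = 154.5 K.
Adiabatic (γ = 7/5), T V^(γ−1) and P V^γ constant: T₃ = T₂·(P₃/P₂)^((γ−1)/γ) = 186.2 K; V₃ = V₂·(P₂/P₃)^(1/γ) = 0.06863 L.

T₃ ≈ 186 K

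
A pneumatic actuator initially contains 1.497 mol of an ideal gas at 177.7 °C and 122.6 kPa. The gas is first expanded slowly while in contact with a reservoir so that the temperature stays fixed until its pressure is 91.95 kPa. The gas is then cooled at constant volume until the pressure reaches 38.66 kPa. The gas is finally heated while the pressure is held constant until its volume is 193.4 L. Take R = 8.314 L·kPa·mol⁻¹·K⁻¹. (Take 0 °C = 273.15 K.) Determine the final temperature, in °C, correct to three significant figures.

Convert: T₁ = 450.8 K.
From PV = nRT: V₁ = nRT₁/P₁ = 45.77 L.
Isothermal, so P V is constant: T₂ = T₁; V₂ = V₁·(P₁/P₂) = 61.03 L.
V constant ⇒ P ∝ T: V₃ = V₂; T₃ = T₂·(P₃/P₂) = 189.6 K.
P constant ⇒ V ∝ T: P₄ = P₃; T₄ = T₃·(V₄/V₃) = 600.7 K.

T₄ ≈ 328 °C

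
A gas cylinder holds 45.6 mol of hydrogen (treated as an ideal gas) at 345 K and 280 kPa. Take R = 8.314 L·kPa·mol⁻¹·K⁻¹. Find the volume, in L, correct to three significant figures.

V ≈ 467 L

PV = nRT ⇒ V = nRT/P = (45.6 × 8.314 × 345) / 280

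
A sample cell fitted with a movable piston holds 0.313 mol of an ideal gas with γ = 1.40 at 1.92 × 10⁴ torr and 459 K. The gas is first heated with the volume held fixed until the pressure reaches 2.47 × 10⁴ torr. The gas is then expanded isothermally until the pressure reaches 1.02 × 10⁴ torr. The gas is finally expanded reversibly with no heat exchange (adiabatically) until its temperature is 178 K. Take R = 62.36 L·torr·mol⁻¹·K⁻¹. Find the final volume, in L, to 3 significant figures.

V₄ ≈ 22.6 L

From PV = nRT: V₁ = nRT₁/P₁ = 0.4666 L.
Isochoric, so P/T is constant: V₂ = V₁; T₂ = T₁·(P₂/P₁) = 590.5 K.
Isothermal, so P V is constant: T₃ = T₂; V₃ = V₂·(P₂/P₃) = 1.130 L.
Reversible adiabatic, γ = 1.40: P₄ = P₃·(T₄/T₃)^(γ/(γ−1)) = 153.4 torr; V₄ = V₃·(T₃/T₄)^(1/(γ−1)) = 22.65 L.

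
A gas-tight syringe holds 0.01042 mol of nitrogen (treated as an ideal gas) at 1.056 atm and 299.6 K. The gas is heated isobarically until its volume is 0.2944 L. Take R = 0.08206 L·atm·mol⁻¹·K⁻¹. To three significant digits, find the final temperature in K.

T₂ ≈ 364 K

From PV = nRT: V₁ = nRT₁/P₁ = 0.2426 L.
P constant ⇒ V ∝ T: P₂ = P₁; T₂ = T₁·(V₂/V₁) = 363.6 K.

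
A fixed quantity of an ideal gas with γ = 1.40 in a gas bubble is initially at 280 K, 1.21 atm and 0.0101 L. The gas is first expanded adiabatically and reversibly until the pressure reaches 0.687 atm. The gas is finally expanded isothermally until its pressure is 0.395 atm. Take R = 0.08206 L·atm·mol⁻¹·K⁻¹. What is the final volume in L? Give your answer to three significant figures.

V₃ ≈ 0.0263 L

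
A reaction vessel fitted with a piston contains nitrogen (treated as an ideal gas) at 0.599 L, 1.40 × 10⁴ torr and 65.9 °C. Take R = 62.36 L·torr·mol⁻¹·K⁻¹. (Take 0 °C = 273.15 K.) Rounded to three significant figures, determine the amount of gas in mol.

n ≈ 0.397 mol

Convert: T = 339.05 K.
PV = nRT ⇒ n = PV/(RT) = (1.40e+04 × 0.599) / (62.36 × 339.05)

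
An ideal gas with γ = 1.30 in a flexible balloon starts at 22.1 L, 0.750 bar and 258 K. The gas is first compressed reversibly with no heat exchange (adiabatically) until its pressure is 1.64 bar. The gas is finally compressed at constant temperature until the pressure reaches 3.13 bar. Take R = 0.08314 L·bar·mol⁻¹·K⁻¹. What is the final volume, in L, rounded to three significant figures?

Reversible adiabatic, γ = 1.30: T₂ = T₁·(P₂/P₁)^((γ−1)/γ) = 309.1 K; V₂ = V₁·(P₁/P₂)^(1/γ) = 12.11 L.
Isothermal, so P V is constant: T₃ = T₂; V₃ = V₂·(P₂/P₃) = 6.343 L.

V₃ ≈ 6.34 L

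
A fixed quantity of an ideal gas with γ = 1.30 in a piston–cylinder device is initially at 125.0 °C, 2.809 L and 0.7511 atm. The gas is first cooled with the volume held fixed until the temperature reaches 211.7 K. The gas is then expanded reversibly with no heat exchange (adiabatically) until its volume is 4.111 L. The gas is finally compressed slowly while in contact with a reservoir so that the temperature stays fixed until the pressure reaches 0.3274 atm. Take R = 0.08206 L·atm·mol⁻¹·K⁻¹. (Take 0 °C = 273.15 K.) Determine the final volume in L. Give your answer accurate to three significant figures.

Convert: T₁ = 398.1 K.
V constant ⇒ P ∝ T: V₂ = V₁; P₂ = P₁·(T₂/T₁) = 0.3994 atm.
Adiabatic (γ = 1.30), T V^(γ−1) and P V^γ constant: T₃ = T₂·(V₂/V₃)^(γ−1) = 188.8 K; P₃ = P₂·(V₂/V₃)^γ = 0.2434 atm.
Isothermal, so P V is constant: T₄ = T₃; V₄ = V₃·(P₃/P₄) = 3.057 L.

V₄ ≈ 3.06 L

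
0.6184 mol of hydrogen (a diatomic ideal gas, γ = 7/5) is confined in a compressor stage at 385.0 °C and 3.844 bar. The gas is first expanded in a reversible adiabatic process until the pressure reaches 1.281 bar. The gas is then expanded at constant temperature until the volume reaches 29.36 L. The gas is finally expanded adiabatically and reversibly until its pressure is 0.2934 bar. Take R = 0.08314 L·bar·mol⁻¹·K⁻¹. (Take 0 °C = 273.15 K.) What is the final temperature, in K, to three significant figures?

Convert: T₁ = 658.1 K.
From PV = nRT: V₁ = nRT₁/P₁ = 8.803 L.
Reversible adiabatic, γ = 7/5: T₂ = T₁·(P₂/P₁)^((γ−1)/γ) = 480.8 K; V₂ = V₁·(P₁/P₂)^(1/γ) = 19.30 L.
T constant ⇒ Boyle's law P V = const: T₃ = T₂; P₃ = P₂·(V₂/V₃) = 0.8420 bar.
Adiabatic (γ = 7/5), T V^(γ−1) and P V^γ constant: T₄ = T₃·(P₄/P₃)^((γ−1)/γ) = 355.8 K; V₄ = V₃·(P₃/P₄)^(1/γ) = 62.34 L.

T₄ ≈ 356 K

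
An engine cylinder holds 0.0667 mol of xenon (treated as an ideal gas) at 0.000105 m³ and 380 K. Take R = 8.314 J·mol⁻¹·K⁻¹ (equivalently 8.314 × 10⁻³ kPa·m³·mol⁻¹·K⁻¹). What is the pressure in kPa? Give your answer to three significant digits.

P ≈ 2.01e+03 kPa

PV = nRT ⇒ P = nRT/V = (0.0667 × 8.314 × 10⁻³ × 380) / 0.000105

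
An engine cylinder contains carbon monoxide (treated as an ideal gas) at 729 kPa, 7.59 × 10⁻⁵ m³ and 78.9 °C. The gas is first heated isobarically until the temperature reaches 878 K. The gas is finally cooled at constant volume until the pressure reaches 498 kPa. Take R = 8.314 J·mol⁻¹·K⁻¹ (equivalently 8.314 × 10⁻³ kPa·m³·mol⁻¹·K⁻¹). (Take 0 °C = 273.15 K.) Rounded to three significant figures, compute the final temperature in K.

Convert: T₁ = 352.0 K.
Isobaric, so V/T is constant: P₂ = P₁; V₂ = V₁·(T₂/T₁) = 0.0001893 m³.
V constant ⇒ P ∝ T: V₃ = V₂; T₃ = T₂·(P₃/P₂) = 599.8 K.

T₃ ≈ 600 K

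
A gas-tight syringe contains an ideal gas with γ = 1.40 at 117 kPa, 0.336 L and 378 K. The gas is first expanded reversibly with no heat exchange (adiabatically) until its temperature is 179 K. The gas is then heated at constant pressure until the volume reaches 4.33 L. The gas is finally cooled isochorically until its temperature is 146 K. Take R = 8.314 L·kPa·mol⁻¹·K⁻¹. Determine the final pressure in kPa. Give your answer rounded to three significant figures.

Reversible adiabatic, γ = 1.40: P₂ = P₁·(T₂/T₁)^(γ/(γ−1)) = 8.550 kPa; V₂ = V₁·(T₁/T₂)^(1/(γ−1)) = 2.177 L.
P constant ⇒ V ∝ T: P₃ = P₂; T₃ = T₂·(V₃/V₂) = 356.0 K.
V constant ⇒ P ∝ T: V₄ = V₃; P₄ = P₃·(T₄/T₃) = 3.507 kPa.

P₄ ≈ 3.51 kPa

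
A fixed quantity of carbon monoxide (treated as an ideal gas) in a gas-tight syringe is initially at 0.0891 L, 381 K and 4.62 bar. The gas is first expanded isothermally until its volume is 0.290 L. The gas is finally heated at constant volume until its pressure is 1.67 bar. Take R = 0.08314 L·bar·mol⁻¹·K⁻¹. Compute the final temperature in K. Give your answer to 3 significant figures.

T constant ⇒ Boyle's law P V = const: T₂ = T₁; P₂ = P₁·(V₁/V₂) = 1.419 bar.
V constant ⇒ P ∝ T: V₃ = V₂; T₃ = T₂·(P₃/P₂) = 448.2 K.

T₃ ≈ 448 K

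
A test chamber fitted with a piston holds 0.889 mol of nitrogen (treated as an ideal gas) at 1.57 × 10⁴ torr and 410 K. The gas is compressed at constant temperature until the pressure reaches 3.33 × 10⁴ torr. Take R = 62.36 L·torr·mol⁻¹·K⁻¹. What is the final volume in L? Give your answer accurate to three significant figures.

V₂ ≈ 0.683 L

From PV = nRT: V₁ = nRT₁/P₁ = 1.448 L.
Isothermal, so P V is constant: T₂ = T₁; V₂ = V₁·(P₁/P₂) = 0.6826 L.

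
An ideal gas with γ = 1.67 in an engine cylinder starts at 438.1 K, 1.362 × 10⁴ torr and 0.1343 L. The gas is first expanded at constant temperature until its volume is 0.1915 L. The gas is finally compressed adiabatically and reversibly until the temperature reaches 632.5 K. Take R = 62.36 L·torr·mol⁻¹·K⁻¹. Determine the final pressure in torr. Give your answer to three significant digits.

P₃ ≈ 2.39e+04 torr

T constant ⇒ Boyle's law P V = const: T₂ = T₁; P₂ = P₁·(V₁/V₂) = 9552 torr.
Reversible adiabatic, γ = 1.67: P₃ = P₂·(T₃/T₂)^(γ/(γ−1)) = 2.386e+04 torr; V₃ = V₂·(T₂/T₃)^(1/(γ−1)) = 0.1107 L.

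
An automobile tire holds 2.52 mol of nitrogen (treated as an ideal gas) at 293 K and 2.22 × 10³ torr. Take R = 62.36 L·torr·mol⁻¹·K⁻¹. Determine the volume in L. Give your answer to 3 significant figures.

PV = nRT ⇒ V = nRT/P = (2.52 × 62.36 × 293) / 2.22e+03

V ≈ 20.7 L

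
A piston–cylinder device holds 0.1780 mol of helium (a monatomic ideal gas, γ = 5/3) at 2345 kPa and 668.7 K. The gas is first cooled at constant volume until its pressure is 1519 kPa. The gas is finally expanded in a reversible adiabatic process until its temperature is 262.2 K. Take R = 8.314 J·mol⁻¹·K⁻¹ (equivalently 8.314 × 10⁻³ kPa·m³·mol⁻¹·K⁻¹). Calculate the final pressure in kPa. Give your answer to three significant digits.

From PV = nRT: V₁ = nRT₁/P₁ = 0.0004220 m³.
Isochoric, so P/T is constant: V₂ = V₁; T₂ = T₁·(P₂/P₁) = 433.2 K.
Adiabatic (γ = 5/3), T V^(γ−1) and P V^γ constant: P₃ = P₂·(T₃/T₂)^(γ/(γ−1)) = 433.0 kPa; V₃ = V₂·(T₂/T₃)^(1/(γ−1)) = 0.0008961 m³.

P₃ ≈ 433 kPa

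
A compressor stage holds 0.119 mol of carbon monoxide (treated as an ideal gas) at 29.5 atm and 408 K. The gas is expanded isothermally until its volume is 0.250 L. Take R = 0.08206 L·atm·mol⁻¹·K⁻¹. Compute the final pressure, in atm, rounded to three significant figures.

From PV = nRT: V₁ = nRT₁/P₁ = 0.1351 L.
Isothermal, so P V is constant: T₂ = T₁; P₂ = P₁·(V₁/V₂) = 15.94 atm.

P₂ ≈ 15.9 atm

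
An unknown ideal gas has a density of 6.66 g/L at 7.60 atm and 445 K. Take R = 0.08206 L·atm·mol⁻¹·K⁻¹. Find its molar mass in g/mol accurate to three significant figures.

M ≈ 32.0 g/mol

ρ = PM/(RT) ⇒ M = ρRT/P = (6.66 × 0.08206 × 445.0) / 7.60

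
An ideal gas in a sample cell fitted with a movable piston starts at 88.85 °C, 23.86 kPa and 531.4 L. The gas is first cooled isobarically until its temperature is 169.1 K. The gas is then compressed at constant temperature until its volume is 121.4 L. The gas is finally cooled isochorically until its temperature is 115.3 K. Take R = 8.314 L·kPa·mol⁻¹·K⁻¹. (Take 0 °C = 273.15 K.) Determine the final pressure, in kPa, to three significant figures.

P₄ ≈ 33.3 kPa

Convert: T₁ = 362.0 K.
Isobaric, so V/T is constant: P₂ = P₁; V₂ = V₁·(T₂/T₁) = 248.2 L.
Isothermal, so P V is constant: T₃ = T₂; P₃ = P₂·(V₂/V₃) = 48.79 kPa.
V constant ⇒ P ∝ T: V₄ = V₃; P₄ = P₃·(T₄/T₃) = 33.27 kPa.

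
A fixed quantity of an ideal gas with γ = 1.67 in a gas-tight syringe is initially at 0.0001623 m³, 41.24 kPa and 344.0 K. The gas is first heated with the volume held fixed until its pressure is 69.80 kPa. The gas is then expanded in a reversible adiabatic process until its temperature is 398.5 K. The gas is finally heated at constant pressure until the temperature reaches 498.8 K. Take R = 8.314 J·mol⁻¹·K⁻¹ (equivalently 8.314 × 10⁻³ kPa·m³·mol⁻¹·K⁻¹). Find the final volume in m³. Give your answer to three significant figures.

Isochoric, so P/T is constant: V₂ = V₁; T₂ = T₁·(P₂/P₁) = 582.2 K.
Reversible adiabatic, γ = 1.67: P₃ = P₂·(T₃/T₂)^(γ/(γ−1)) = 27.13 kPa; V₃ = V₂·(T₂/T₃)^(1/(γ−1)) = 0.0002858 m³.
Isobaric, so V/T is constant: P₄ = P₃; V₄ = V₃·(T₄/T₃) = 0.0003578 m³.

V₄ ≈ 0.000358 m³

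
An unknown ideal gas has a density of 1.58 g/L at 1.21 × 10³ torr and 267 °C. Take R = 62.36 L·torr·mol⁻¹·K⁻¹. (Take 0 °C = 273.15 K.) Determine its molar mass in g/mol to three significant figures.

M ≈ 44.0 g/mol

ρ = PM/(RT) ⇒ M = ρRT/P = (1.58 × 62.36 × 540.1) / 1.21e+03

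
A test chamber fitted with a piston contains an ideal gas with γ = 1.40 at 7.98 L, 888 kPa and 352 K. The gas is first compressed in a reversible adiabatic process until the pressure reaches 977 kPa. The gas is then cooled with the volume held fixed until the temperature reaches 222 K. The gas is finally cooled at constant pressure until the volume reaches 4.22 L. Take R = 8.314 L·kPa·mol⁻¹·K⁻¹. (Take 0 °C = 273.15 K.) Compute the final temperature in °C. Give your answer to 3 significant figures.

T₄ ≈ -147 °C

Reversible adiabatic, γ = 1.40: T₂ = T₁·(P₂/P₁)^((γ−1)/γ) = 361.7 K; V₂ = V₁·(P₁/P₂)^(1/γ) = 7.454 L.
V constant ⇒ P ∝ T: V₃ = V₂; P₃ = P₂·(T₃/T₂) = 599.6 kPa.
P constant ⇒ V ∝ T: P₄ = P₃; T₄ = T₃·(V₄/V₃) = 125.7 K.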